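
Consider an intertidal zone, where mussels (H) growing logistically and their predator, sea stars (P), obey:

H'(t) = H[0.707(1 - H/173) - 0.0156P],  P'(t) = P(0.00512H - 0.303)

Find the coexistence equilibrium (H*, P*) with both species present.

From dP/dt = 0 with P > 0: 0.00512H* = 0.303, so H* = 59.2.
Substitute into dH/dt = 0: 0.707(1 - 59.2/173) = 0.0156P*.
The bracket is 0.658, giving P* = 0.465/0.0156 = 29.8.

H* ≈ 59.2, P* ≈ 29.8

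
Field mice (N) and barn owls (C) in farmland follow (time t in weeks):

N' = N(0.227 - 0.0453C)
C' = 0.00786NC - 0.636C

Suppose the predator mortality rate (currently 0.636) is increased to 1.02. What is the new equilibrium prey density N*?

At the interior fixed point, setting dC/dt = 0 with C > 0 fixes N* = (predator death rate)/(NC coefficient) — independent of the other coefficients.
With the change, N* = 1.02/0.00786 = 130; it rises from 80.9.

N* ≈ 130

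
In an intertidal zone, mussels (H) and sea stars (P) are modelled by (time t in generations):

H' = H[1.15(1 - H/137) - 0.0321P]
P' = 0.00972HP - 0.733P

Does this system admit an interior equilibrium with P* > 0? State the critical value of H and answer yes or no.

Threshold H = 75.4; K > 75.4, so yes, the predator persists.

The predator equation gives dP/dt > 0 only when H > 0.733/0.00972 = 75.4.
Without the predator, H → K = 137. Since 137 > 75.4, the predator can invade and persist.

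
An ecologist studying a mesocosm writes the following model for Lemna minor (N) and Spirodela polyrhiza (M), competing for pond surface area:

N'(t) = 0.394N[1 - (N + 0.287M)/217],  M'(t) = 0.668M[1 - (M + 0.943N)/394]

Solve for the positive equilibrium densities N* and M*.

N* ≈ 142, M* ≈ 260

Setting both brackets to zero gives the nullclines N + 0.287M = 217 and 0.943N + M = 394.
Substituting M = 394 - 0.943N into the first: N(1 - 0.287·0.943) = 217 - 0.287·394.
So N* = 104/0.729 = 142, and then M* = 394 - 0.943·142 = 260.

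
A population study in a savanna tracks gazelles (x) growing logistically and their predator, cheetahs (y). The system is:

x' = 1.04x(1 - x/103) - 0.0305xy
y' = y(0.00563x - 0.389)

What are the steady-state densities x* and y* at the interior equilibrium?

x* ≈ 69.1, y* ≈ 11.2

From dy/dt = 0 with y > 0: 0.00563x* = 0.389, so x* = 69.1.
Substitute into dx/dt = 0: 1.04(1 - 69.1/103) = 0.0305y*.
The bracket is 0.329, giving y* = 0.342/0.0305 = 11.2.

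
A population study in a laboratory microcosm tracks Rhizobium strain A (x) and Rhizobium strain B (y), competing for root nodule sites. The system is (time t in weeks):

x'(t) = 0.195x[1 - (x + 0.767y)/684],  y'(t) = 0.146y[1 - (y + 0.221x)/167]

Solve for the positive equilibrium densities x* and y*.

Setting both brackets to zero gives the nullclines x + 0.767y = 684 and 0.221x + y = 167.
Substituting y = 167 - 0.221x into the first: x(1 - 0.767·0.221) = 684 - 0.767·167.
So x* = 556/0.83 = 669, and then y* = 167 - 0.221·669 = 19.1.

x* ≈ 669, y* ≈ 19.1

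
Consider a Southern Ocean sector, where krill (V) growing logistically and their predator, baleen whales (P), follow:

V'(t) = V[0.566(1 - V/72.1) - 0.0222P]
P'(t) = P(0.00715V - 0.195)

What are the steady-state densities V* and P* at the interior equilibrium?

From dP/dt = 0 with P > 0: 0.00715V* = 0.195, so V* = 27.3.
Substitute into dV/dt = 0: 0.566(1 - 27.3/72.1) = 0.0222P*.
The bracket is 0.622, giving P* = 0.352/0.0222 = 15.9.

V* ≈ 27.3, P* ≈ 15.9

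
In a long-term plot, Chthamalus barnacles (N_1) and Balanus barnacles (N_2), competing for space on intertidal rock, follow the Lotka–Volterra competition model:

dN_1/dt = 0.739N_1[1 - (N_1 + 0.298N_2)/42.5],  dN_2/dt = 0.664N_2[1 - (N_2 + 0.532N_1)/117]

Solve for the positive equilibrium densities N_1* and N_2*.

Setting both brackets to zero gives the nullclines N_1 + 0.298N_2 = 42.5 and 0.532N_1 + N_2 = 117.
Substituting N_2 = 117 - 0.532N_1 into the first: N_1(1 - 0.298·0.532) = 42.5 - 0.298·117.
So N_1* = 7.63/0.841 = 9.07, and then N_2* = 117 - 0.532·9.07 = 112.

N_1* ≈ 9.07, N_2* ≈ 112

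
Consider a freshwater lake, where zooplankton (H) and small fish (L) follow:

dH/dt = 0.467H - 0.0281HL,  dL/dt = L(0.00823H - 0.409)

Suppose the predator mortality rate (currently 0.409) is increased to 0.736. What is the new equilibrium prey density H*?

H* ≈ 89.4

At the interior fixed point, setting dL/dt = 0 with L > 0 fixes H* = (predator death rate)/(HL coefficient) — independent of the other coefficients.
With the change, H* = 0.736/0.00823 = 89.4; it rises from 49.7.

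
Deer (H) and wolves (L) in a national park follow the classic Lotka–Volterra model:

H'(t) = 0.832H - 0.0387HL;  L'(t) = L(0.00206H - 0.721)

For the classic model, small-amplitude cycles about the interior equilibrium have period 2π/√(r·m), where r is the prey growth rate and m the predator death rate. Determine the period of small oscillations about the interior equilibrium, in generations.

Here r = 0.832 and m = 0.721, so r·m = 0.6.
ω = √0.6 = 0.775 per generation, hence T = 2π/ω ≈ 8.11 generations.

T ≈ 8.11 generations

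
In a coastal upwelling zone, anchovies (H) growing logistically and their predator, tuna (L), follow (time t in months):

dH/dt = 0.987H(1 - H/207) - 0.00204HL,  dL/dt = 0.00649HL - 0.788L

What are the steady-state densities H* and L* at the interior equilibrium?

H* ≈ 121, L* ≈ 200

From dL/dt = 0 with L > 0: 0.00649H* = 0.788, so H* = 121.
Substitute into dH/dt = 0: 0.987(1 - 121/207) = 0.00204L*.
The bracket is 0.413, giving L* = 0.408/0.00204 = 200.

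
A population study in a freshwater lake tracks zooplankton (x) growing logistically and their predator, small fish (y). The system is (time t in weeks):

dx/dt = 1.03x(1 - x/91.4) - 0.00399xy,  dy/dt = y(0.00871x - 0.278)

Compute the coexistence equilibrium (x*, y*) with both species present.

x* ≈ 31.9, y* ≈ 168

From dy/dt = 0 with y > 0: 0.00871x* = 0.278, so x* = 31.9.
Substitute into dx/dt = 0: 1.03(1 - 31.9/91.4) = 0.00399y*.
The bracket is 0.651, giving y* = 0.67/0.00399 = 168.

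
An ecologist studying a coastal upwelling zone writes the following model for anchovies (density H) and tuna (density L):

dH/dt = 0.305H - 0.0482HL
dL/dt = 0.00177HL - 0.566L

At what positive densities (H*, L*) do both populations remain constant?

Set dL/dt = 0 with L > 0: 0.00177H - 0.566 = 0, so H* = 0.566/0.00177 = 320.
Set dH/dt = 0 with H > 0: 0.305 - 0.0482L = 0, so L* = 0.305/0.0482 = 6.33.

H* ≈ 320, L* ≈ 6.33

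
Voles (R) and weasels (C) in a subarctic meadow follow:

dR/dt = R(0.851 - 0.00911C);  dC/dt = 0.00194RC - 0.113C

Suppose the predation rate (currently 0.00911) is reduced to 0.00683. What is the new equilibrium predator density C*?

At the interior fixed point, setting dR/dt = 0 with R > 0 fixes C* = (prey growth rate)/(RC coefficient) — independent of the other coefficients.
With the change, C* = 0.851/0.00683 = 125; it rises from 93.4.

C* ≈ 125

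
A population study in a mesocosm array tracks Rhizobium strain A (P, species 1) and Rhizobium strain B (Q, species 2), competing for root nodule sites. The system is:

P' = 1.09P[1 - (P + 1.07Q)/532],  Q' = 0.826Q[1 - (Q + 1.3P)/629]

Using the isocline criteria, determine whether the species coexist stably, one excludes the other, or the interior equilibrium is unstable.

Compare the nullcline intercepts: K1/α12 = 532/1.07 = 497 < K2 = 629; K2/α21 = 629/1.3 = 484 < K1 = 532.
Since both are reversed, neither can invade when rare; the interior point is a saddle.

unstable coexistence (outcome depends on initial conditions)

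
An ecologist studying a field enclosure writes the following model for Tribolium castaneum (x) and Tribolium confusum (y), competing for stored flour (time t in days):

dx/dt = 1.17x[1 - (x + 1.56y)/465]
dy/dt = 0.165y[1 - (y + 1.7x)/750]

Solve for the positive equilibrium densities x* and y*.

Setting both brackets to zero gives the nullclines x + 1.56y = 465 and 1.7x + y = 750.
Substituting y = 750 - 1.7x into the first: x(1 - 1.56·1.7) = 465 - 1.56·750.
So x* = -705/-1.65 = 427, and then y* = 750 - 1.7·427 = 24.5.

x* ≈ 427, y* ≈ 24.5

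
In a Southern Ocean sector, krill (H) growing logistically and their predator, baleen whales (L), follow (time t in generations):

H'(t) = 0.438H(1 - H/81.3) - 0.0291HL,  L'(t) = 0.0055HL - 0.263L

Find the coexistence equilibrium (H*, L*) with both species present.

From dL/dt = 0 with L > 0: 0.0055H* = 0.263, so H* = 47.8.
Substitute into dH/dt = 0: 0.438(1 - 47.8/81.3) = 0.0291L*.
The bracket is 0.412, giving L* = 0.18/0.0291 = 6.2.

H* ≈ 47.8, L* ≈ 6.2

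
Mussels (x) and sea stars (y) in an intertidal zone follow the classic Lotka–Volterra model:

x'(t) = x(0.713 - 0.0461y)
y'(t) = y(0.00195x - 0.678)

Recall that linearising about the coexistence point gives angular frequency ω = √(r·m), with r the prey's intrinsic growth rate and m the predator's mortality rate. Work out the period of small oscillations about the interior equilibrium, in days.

T ≈ 9.04 days

Here r = 0.713 and m = 0.678, so r·m = 0.483.
ω = √0.483 = 0.695 per day, hence T = 2π/ω ≈ 9.04 days.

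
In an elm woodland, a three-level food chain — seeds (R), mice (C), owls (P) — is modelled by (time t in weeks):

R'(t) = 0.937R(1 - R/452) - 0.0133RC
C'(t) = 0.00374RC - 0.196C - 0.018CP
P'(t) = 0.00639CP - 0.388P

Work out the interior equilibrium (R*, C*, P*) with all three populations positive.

From dP/dt = 0: 0.00639C* = 0.388, so C* = 60.7.
From dR/dt = 0: 0.937(1 - R*/452) = 0.0133·60.7, giving R* = 452·(1 - 0.862) = 62.4.
From dC/dt = 0: 0.00374·62.4 - 0.196 = 0.018P*, so P* = 0.0375/0.018 = 2.08.

R* ≈ 62.4, C* ≈ 60.7, P* ≈ 2.08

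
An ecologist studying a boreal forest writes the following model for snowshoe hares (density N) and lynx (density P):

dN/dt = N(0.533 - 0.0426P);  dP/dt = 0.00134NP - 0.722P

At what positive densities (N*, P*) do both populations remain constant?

Set dP/dt = 0 with P > 0: 0.00134N - 0.722 = 0, so N* = 0.722/0.00134 = 539.
Set dN/dt = 0 with N > 0: 0.533 - 0.0426P = 0, so P* = 0.533/0.0426 = 12.5.

N* ≈ 539, P* ≈ 12.5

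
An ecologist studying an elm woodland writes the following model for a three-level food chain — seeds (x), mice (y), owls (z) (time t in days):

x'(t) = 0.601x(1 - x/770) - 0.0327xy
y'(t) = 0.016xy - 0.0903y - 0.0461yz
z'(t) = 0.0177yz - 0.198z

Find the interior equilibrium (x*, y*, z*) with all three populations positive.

x* ≈ 301, y* ≈ 11.2, z* ≈ 103

From dz/dt = 0: 0.0177y* = 0.198, so y* = 11.2.
From dx/dt = 0: 0.601(1 - x*/770) = 0.0327·11.2, giving x* = 770·(1 - 0.609) = 301.
From dy/dt = 0: 0.016·301 - 0.0903 = 0.0461z*, so z* = 4.73/0.0461 = 103.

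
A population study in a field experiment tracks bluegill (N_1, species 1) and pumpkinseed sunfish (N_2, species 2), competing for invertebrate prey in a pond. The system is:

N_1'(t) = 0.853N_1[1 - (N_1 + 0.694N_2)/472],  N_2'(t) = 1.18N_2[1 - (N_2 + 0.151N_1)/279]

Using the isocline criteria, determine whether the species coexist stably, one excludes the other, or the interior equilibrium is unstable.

stable coexistence

Compare the nullcline intercepts: K1/α12 = 472/0.694 = 680 > K2 = 279; K2/α21 = 279/0.151 = 1850 > K1 = 472.
Since both inequalities hold, each species can invade when rare, so the interior equilibrium is stable.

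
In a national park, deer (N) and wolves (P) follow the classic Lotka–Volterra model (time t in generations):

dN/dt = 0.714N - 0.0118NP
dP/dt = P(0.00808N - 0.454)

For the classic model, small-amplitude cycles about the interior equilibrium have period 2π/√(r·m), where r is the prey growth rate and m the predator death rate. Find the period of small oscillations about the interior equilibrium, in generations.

Here r = 0.714 and m = 0.454, so r·m = 0.324.
ω = √0.324 = 0.569 per generation, hence T = 2π/ω ≈ 11 generations.

T ≈ 11 generations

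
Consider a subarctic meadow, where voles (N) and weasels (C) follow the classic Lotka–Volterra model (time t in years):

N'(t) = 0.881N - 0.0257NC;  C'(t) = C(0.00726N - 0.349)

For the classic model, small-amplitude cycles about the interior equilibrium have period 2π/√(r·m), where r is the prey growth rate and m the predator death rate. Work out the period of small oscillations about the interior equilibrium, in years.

Here r = 0.881 and m = 0.349, so r·m = 0.307.
ω = √0.307 = 0.554 per year, hence T = 2π/ω ≈ 11.3 years.

T ≈ 11.3 years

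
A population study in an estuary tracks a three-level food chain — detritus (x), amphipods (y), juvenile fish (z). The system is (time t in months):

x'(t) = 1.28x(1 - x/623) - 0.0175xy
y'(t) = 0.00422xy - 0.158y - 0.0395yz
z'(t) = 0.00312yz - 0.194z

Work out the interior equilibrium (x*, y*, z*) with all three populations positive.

x* ≈ 93.4, y* ≈ 62.2, z* ≈ 5.98

From dz/dt = 0: 0.00312y* = 0.194, so y* = 62.2.
From dx/dt = 0: 1.28(1 - x*/623) = 0.0175·62.2, giving x* = 623·(1 - 0.85) = 93.4.
From dy/dt = 0: 0.00422·93.4 - 0.158 = 0.0395z*, so z* = 0.236/0.0395 = 5.98.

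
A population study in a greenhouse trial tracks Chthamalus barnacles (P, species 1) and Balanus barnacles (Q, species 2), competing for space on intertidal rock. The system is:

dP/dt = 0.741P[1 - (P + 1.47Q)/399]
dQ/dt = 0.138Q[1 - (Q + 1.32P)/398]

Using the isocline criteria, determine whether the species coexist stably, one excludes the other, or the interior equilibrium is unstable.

unstable coexistence (outcome depends on initial conditions)

Compare the nullcline intercepts: K1/α12 = 399/1.47 = 271 < K2 = 398; K2/α21 = 398/1.32 = 302 < K1 = 399.
Since both are reversed, neither can invade when rare; the interior point is a saddle.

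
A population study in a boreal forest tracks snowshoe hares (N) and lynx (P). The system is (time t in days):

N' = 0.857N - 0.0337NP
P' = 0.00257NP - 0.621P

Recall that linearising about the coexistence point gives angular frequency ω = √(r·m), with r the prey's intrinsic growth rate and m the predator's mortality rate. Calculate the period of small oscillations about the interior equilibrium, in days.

Here r = 0.857 and m = 0.621, so r·m = 0.532.
ω = √0.532 = 0.73 per day, hence T = 2π/ω ≈ 8.61 days.

T ≈ 8.61 days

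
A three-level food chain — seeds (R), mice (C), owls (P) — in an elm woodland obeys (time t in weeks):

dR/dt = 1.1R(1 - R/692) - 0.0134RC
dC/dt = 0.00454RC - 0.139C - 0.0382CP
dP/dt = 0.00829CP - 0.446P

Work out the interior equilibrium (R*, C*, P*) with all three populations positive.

R* ≈ 238, C* ≈ 53.8, P* ≈ 24.7

From dP/dt = 0: 0.00829C* = 0.446, so C* = 53.8.
From dR/dt = 0: 1.1(1 - R*/692) = 0.0134·53.8, giving R* = 692·(1 - 0.655) = 238.
From dC/dt = 0: 0.00454·238 - 0.139 = 0.0382P*, so P* = 0.944/0.0382 = 24.7.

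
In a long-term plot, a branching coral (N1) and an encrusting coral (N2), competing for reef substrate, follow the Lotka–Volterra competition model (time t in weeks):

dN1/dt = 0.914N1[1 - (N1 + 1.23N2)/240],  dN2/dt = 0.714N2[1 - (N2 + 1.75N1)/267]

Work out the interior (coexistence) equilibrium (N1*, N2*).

N1* ≈ 76.7, N2* ≈ 133

Setting both brackets to zero gives the nullclines N1 + 1.23N2 = 240 and 1.75N1 + N2 = 267.
Substituting N2 = 267 - 1.75N1 into the first: N1(1 - 1.23·1.75) = 240 - 1.23·267.
So N1* = -88.4/-1.15 = 76.7, and then N2* = 267 - 1.75·76.7 = 133.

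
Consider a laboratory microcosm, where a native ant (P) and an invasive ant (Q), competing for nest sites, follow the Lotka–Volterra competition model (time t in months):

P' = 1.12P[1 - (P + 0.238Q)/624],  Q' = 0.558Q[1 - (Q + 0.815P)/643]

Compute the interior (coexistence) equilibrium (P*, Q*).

Setting both brackets to zero gives the nullclines P + 0.238Q = 624 and 0.815P + Q = 643.
Substituting Q = 643 - 0.815P into the first: P(1 - 0.238·0.815) = 624 - 0.238·643.
So P* = 471/0.806 = 584, and then Q* = 643 - 0.815·584 = 167.

P* ≈ 584, Q* ≈ 167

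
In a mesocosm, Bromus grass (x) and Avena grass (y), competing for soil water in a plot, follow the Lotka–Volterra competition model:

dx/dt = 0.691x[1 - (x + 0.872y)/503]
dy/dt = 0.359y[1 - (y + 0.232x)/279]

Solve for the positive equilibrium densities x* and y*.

Setting both brackets to zero gives the nullclines x + 0.872y = 503 and 0.232x + y = 279.
Substituting y = 279 - 0.232x into the first: x(1 - 0.872·0.232) = 503 - 0.872·279.
So x* = 260/0.798 = 326, and then y* = 279 - 0.232·326 = 203.

x* ≈ 326, y* ≈ 203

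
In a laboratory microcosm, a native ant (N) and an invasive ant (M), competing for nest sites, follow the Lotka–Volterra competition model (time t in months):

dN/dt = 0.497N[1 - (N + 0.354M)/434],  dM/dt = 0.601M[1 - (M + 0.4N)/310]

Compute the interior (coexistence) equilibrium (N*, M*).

Setting both brackets to zero gives the nullclines N + 0.354M = 434 and 0.4N + M = 310.
Substituting M = 310 - 0.4N into the first: N(1 - 0.354·0.4) = 434 - 0.354·310.
So N* = 324/0.858 = 378, and then M* = 310 - 0.4·378 = 159.

N* ≈ 378, M* ≈ 159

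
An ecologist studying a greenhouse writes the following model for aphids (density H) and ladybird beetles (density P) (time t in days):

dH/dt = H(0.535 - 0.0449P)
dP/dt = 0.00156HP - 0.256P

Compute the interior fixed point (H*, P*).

H* ≈ 164, P* ≈ 11.9

Set dP/dt = 0 with P > 0: 0.00156H - 0.256 = 0, so H* = 0.256/0.00156 = 164.
Set dH/dt = 0 with H > 0: 0.535 - 0.0449P = 0, so P* = 0.535/0.0449 = 11.9.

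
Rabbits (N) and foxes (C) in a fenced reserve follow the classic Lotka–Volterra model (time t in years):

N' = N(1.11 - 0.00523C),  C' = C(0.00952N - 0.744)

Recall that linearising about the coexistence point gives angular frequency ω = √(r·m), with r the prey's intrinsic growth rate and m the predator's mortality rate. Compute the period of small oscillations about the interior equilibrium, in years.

Here r = 1.11 and m = 0.744, so r·m = 0.826.
ω = √0.826 = 0.909 per year, hence T = 2π/ω ≈ 6.91 years.

T ≈ 6.91 years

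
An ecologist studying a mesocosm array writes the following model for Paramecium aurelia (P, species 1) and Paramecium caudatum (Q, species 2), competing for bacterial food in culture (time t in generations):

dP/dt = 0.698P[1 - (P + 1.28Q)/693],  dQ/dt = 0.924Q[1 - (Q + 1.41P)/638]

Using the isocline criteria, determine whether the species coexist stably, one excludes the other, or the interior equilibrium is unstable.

unstable coexistence (outcome depends on initial conditions)

Compare the nullcline intercepts: K1/α12 = 693/1.28 = 541 < K2 = 638; K2/α21 = 638/1.41 = 452 < K1 = 693.
Since both are reversed, neither can invade when rare; the interior point is a saddle.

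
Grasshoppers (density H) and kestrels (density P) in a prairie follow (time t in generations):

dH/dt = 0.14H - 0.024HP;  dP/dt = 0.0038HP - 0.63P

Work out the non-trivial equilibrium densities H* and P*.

Set dP/dt = 0 with P > 0: 0.0038H - 0.63 = 0, so H* = 0.63/0.0038 = 166.
Set dH/dt = 0 with H > 0: 0.14 - 0.024P = 0, so P* = 0.14/0.024 = 5.83.

H* ≈ 166, P* ≈ 5.83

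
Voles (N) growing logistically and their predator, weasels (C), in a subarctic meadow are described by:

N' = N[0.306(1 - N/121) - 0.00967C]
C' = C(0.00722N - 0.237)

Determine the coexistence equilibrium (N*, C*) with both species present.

From dC/dt = 0 with C > 0: 0.00722N* = 0.237, so N* = 32.8.
Substitute into dN/dt = 0: 0.306(1 - 32.8/121) = 0.00967C*.
The bracket is 0.729, giving C* = 0.223/0.00967 = 23.1.

N* ≈ 32.8, C* ≈ 23.1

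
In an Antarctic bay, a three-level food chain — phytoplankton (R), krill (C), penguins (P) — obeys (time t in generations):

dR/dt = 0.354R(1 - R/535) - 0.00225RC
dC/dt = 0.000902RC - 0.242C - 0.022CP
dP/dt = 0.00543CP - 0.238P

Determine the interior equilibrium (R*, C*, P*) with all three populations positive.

R* ≈ 386, C* ≈ 43.8, P* ≈ 4.82

From dP/dt = 0: 0.00543C* = 0.238, so C* = 43.8.
From dR/dt = 0: 0.354(1 - R*/535) = 0.00225·43.8, giving R* = 535·(1 - 0.279) = 386.
From dC/dt = 0: 0.000902·386 - 0.242 = 0.022P*, so P* = 0.106/0.022 = 4.82.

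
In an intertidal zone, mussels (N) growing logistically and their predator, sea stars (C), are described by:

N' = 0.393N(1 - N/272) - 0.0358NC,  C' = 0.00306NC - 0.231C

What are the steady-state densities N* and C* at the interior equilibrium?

N* ≈ 75.5, C* ≈ 7.93

From dC/dt = 0 with C > 0: 0.00306N* = 0.231, so N* = 75.5.
Substitute into dN/dt = 0: 0.393(1 - 75.5/272) = 0.0358C*.
The bracket is 0.722, giving C* = 0.284/0.0358 = 7.93.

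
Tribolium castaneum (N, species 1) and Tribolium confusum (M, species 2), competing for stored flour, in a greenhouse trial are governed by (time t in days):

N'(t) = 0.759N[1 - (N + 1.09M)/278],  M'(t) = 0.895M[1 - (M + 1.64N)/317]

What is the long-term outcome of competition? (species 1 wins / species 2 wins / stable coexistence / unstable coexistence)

Compare the nullcline intercepts: K1/α12 = 278/1.09 = 255 < K2 = 317; K2/α21 = 317/1.64 = 193 < K1 = 278.
Since both are reversed, neither can invade when rare; the interior point is a saddle.

unstable coexistence (outcome depends on initial conditions)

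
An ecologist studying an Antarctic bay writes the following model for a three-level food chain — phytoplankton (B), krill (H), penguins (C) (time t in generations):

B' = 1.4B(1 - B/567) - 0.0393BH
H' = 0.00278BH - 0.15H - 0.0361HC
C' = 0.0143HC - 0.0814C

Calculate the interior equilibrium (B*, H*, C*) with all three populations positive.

From dC/dt = 0: 0.0143H* = 0.0814, so H* = 5.69.
From dB/dt = 0: 1.4(1 - B*/567) = 0.0393·5.69, giving B* = 567·(1 - 0.16) = 476.
From dH/dt = 0: 0.00278·476 - 0.15 = 0.0361C*, so C* = 1.17/0.0361 = 32.5.

B* ≈ 476, H* ≈ 5.69, C* ≈ 32.5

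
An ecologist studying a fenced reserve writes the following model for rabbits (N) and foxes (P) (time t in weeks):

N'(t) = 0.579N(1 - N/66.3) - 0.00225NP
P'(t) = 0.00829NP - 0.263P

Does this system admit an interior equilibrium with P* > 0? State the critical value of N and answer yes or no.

The predator equation gives dP/dt > 0 only when N > 0.263/0.00829 = 31.7.
Without the predator, N → K = 66.3. Since 66.3 > 31.7, the predator can invade and persist.

Threshold N = 31.7; K > 31.7, so yes, the predator persists.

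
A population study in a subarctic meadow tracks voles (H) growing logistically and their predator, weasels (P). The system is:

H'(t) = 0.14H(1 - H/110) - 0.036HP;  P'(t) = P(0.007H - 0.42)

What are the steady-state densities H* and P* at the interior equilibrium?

From dP/dt = 0 with P > 0: 0.007H* = 0.42, so H* = 60.
Substitute into dH/dt = 0: 0.14(1 - 60/110) = 0.036P*.
The bracket is 0.455, giving P* = 0.0636/0.036 = 1.77.

H* ≈ 60, P* ≈ 1.77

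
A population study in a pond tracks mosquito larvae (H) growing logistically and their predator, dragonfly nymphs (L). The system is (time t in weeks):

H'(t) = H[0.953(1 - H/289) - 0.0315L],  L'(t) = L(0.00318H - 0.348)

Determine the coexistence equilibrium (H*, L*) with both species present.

H* ≈ 109, L* ≈ 18.8

From dL/dt = 0 with L > 0: 0.00318H* = 0.348, so H* = 109.
Substitute into dH/dt = 0: 0.953(1 - 109/289) = 0.0315L*.
The bracket is 0.621, giving L* = 0.592/0.0315 = 18.8.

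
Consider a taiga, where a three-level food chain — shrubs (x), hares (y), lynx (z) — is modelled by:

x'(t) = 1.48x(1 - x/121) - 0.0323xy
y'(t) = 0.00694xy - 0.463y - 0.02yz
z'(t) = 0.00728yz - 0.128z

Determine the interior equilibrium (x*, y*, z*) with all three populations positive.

x* ≈ 74.6, y* ≈ 17.6, z* ≈ 2.73

From dz/dt = 0: 0.00728y* = 0.128, so y* = 17.6.
From dx/dt = 0: 1.48(1 - x*/121) = 0.0323·17.6, giving x* = 121·(1 - 0.384) = 74.6.
From dy/dt = 0: 0.00694·74.6 - 0.463 = 0.02z*, so z* = 0.0545/0.02 = 2.73.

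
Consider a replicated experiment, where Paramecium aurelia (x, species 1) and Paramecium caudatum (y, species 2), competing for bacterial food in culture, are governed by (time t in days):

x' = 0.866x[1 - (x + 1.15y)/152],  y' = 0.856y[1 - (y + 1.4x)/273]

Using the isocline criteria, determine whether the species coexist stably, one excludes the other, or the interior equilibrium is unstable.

species 2 excludes species 1

Compare the nullcline intercepts: K1/α12 = 152/1.15 = 132 < K2 = 273; K2/α21 = 273/1.4 = 195 > K1 = 152.
Since the inequalities point opposite ways, species 2 can invade but species 1 cannot.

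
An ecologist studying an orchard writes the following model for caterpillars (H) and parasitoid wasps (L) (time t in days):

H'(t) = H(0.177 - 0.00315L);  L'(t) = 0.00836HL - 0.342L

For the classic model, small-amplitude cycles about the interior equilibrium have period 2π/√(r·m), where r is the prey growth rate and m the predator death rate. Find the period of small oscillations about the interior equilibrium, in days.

Here r = 0.177 and m = 0.342, so r·m = 0.0605.
ω = √0.0605 = 0.246 per day, hence T = 2π/ω ≈ 25.5 days.

T ≈ 25.5 days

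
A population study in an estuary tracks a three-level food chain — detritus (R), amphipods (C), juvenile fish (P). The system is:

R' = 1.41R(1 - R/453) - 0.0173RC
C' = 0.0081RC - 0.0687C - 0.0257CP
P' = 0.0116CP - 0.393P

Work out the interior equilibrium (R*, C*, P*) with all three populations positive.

R* ≈ 265, C* ≈ 33.9, P* ≈ 80.8

From dP/dt = 0: 0.0116C* = 0.393, so C* = 33.9.
From dR/dt = 0: 1.41(1 - R*/453) = 0.0173·33.9, giving R* = 453·(1 - 0.416) = 265.
From dC/dt = 0: 0.0081·265 - 0.0687 = 0.0257P*, so P* = 2.08/0.0257 = 80.8.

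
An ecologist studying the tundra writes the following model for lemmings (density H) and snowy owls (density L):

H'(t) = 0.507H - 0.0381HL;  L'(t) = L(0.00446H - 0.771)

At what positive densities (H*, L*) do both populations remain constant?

H* ≈ 173, L* ≈ 13.3

Set dL/dt = 0 with L > 0: 0.00446H - 0.771 = 0, so H* = 0.771/0.00446 = 173.
Set dH/dt = 0 with H > 0: 0.507 - 0.0381L = 0, so L* = 0.507/0.0381 = 13.3.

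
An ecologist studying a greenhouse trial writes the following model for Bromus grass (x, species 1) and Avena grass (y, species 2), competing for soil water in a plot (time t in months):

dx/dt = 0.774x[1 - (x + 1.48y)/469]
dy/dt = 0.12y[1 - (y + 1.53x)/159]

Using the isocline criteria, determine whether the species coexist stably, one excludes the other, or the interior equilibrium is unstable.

species 1 excludes species 2

Compare the nullcline intercepts: K1/α12 = 469/1.48 = 317 > K2 = 159; K2/α21 = 159/1.53 = 104 < K1 = 469.
Since the inequalities point opposite ways, species 1 can invade but species 2 cannot.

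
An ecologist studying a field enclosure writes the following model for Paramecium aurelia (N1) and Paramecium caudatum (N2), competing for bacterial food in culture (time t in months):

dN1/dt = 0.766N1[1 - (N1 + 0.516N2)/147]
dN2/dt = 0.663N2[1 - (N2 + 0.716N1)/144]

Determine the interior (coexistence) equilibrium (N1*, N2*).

N1* ≈ 115, N2* ≈ 61.5

Setting both brackets to zero gives the nullclines N1 + 0.516N2 = 147 and 0.716N1 + N2 = 144.
Substituting N2 = 144 - 0.716N1 into the first: N1(1 - 0.516·0.716) = 147 - 0.516·144.
So N1* = 72.7/0.631 = 115, and then N2* = 144 - 0.716·115 = 61.5.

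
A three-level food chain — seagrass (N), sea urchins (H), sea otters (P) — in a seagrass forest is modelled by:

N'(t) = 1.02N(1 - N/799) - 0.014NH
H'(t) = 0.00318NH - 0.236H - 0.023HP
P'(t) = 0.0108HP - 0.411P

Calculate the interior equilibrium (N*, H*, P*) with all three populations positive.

From dP/dt = 0: 0.0108H* = 0.411, so H* = 38.1.
From dN/dt = 0: 1.02(1 - N*/799) = 0.014·38.1, giving N* = 799·(1 - 0.522) = 382.
From dH/dt = 0: 0.00318·382 - 0.236 = 0.023P*, so P* = 0.978/0.023 = 42.5.

N* ≈ 382, H* ≈ 38.1, P* ≈ 42.5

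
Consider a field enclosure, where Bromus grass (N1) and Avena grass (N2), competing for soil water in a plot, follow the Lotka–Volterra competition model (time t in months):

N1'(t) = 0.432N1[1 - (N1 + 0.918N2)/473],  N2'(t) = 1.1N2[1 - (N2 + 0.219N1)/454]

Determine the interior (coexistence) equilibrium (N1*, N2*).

Setting both brackets to zero gives the nullclines N1 + 0.918N2 = 473 and 0.219N1 + N2 = 454.
Substituting N2 = 454 - 0.219N1 into the first: N1(1 - 0.918·0.219) = 473 - 0.918·454.
So N1* = 56.2/0.799 = 70.4, and then N2* = 454 - 0.219·70.4 = 439.

N1* ≈ 70.4, N2* ≈ 439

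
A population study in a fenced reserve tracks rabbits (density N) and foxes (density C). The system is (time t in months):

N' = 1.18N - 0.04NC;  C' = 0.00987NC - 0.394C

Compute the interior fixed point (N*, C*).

Set dC/dt = 0 with C > 0: 0.00987N - 0.394 = 0, so N* = 0.394/0.00987 = 39.9.
Set dN/dt = 0 with N > 0: 1.18 - 0.04C = 0, so C* = 1.18/0.04 = 29.5.

N* ≈ 39.9, C* ≈ 29.5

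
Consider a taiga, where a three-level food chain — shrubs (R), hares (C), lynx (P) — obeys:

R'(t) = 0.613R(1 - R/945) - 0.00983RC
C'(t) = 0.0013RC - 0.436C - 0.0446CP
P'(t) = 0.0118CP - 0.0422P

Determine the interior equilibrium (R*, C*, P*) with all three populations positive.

From dP/dt = 0: 0.0118C* = 0.0422, so C* = 3.58.
From dR/dt = 0: 0.613(1 - R*/945) = 0.00983·3.58, giving R* = 945·(1 - 0.0573) = 891.
From dC/dt = 0: 0.0013·891 - 0.436 = 0.0446P*, so P* = 0.722/0.0446 = 16.2.

R* ≈ 891, C* ≈ 3.58, P* ≈ 16.2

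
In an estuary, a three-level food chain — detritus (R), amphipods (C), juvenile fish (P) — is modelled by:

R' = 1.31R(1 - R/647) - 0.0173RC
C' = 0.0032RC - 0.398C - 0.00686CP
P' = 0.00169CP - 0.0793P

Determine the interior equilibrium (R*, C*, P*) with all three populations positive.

R* ≈ 246, C* ≈ 46.9, P* ≈ 56.8

From dP/dt = 0: 0.00169C* = 0.0793, so C* = 46.9.
From dR/dt = 0: 1.31(1 - R*/647) = 0.0173·46.9, giving R* = 647·(1 - 0.62) = 246.
From dC/dt = 0: 0.0032·246 - 0.398 = 0.00686P*, so P* = 0.389/0.00686 = 56.8.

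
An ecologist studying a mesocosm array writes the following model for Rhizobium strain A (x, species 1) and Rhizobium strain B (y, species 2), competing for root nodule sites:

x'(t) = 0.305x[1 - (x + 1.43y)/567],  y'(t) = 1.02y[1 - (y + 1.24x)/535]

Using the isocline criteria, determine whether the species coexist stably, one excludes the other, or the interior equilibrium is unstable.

unstable coexistence (outcome depends on initial conditions)

Compare the nullcline intercepts: K1/α12 = 567/1.43 = 397 < K2 = 535; K2/α21 = 535/1.24 = 431 < K1 = 567.
Since both are reversed, neither can invade when rare; the interior point is a saddle.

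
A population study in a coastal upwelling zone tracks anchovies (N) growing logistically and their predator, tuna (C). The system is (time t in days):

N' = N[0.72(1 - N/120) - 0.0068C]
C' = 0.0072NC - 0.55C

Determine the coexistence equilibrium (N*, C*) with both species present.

From dC/dt = 0 with C > 0: 0.0072N* = 0.55, so N* = 76.4.
Substitute into dN/dt = 0: 0.72(1 - 76.4/120) = 0.0068C*.
The bracket is 0.363, giving C* = 0.262/0.0068 = 38.5.

N* ≈ 76.4, C* ≈ 38.5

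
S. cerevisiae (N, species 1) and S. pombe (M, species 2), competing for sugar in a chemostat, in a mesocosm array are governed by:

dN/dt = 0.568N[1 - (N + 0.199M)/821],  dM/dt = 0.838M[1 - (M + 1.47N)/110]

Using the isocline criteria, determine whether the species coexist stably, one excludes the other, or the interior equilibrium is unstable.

species 1 excludes species 2

Compare the nullcline intercepts: K1/α12 = 821/0.199 = 4130 > K2 = 110; K2/α21 = 110/1.47 = 74.8 < K1 = 821.
Since the inequalities point opposite ways, species 1 can invade but species 2 cannot.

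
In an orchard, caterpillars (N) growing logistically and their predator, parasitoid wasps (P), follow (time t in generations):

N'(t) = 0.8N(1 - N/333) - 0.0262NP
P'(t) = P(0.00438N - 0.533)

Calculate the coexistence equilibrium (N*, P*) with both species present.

N* ≈ 122, P* ≈ 19.4

From dP/dt = 0 with P > 0: 0.00438N* = 0.533, so N* = 122.
Substitute into dN/dt = 0: 0.8(1 - 122/333) = 0.0262P*.
The bracket is 0.635, giving P* = 0.508/0.0262 = 19.4.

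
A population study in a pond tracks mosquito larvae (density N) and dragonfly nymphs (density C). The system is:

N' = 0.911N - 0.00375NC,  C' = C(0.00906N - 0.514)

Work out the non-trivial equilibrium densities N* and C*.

N* ≈ 56.7, C* ≈ 243

Set dC/dt = 0 with C > 0: 0.00906N - 0.514 = 0, so N* = 0.514/0.00906 = 56.7.
Set dN/dt = 0 with N > 0: 0.911 - 0.00375C = 0, so C* = 0.911/0.00375 = 243.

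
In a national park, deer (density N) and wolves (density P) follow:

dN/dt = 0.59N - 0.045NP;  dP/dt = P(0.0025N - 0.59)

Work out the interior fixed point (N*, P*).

N* ≈ 236, P* ≈ 13.1

Set dP/dt = 0 with P > 0: 0.0025N - 0.59 = 0, so N* = 0.59/0.0025 = 236.
Set dN/dt = 0 with N > 0: 0.59 - 0.045P = 0, so P* = 0.59/0.045 = 13.1.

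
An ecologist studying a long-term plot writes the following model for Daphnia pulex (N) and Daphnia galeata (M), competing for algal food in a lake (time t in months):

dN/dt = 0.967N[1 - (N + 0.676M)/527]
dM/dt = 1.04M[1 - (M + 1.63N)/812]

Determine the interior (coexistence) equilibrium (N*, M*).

N* ≈ 215, M* ≈ 461

Setting both brackets to zero gives the nullclines N + 0.676M = 527 and 1.63N + M = 812.
Substituting M = 812 - 1.63N into the first: N(1 - 0.676·1.63) = 527 - 0.676·812.
So N* = -21.9/-0.102 = 215, and then M* = 812 - 1.63·215 = 461.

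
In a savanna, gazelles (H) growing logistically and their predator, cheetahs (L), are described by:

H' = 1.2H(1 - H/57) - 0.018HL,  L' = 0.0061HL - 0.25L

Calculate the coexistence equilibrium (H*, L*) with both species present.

From dL/dt = 0 with L > 0: 0.0061H* = 0.25, so H* = 41.
Substitute into dH/dt = 0: 1.2(1 - 41/57) = 0.018L*.
The bracket is 0.281, giving L* = 0.337/0.018 = 18.7.

H* ≈ 41, L* ≈ 18.7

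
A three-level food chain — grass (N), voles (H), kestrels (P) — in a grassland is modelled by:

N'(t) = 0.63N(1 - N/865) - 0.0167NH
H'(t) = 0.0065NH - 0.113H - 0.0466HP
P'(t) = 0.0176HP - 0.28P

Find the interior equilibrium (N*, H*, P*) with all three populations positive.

From dP/dt = 0: 0.0176H* = 0.28, so H* = 15.9.
From dN/dt = 0: 0.63(1 - N*/865) = 0.0167·15.9, giving N* = 865·(1 - 0.422) = 500.
From dH/dt = 0: 0.0065·500 - 0.113 = 0.0466P*, so P* = 3.14/0.0466 = 67.3.

N* ≈ 500, H* ≈ 15.9, P* ≈ 67.3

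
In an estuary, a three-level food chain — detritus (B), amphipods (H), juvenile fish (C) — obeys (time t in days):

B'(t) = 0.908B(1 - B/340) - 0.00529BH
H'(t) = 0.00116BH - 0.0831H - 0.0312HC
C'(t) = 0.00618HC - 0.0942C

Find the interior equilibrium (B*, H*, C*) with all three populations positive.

B* ≈ 310, H* ≈ 15.2, C* ≈ 8.85

From dC/dt = 0: 0.00618H* = 0.0942, so H* = 15.2.
From dB/dt = 0: 0.908(1 - B*/340) = 0.00529·15.2, giving B* = 340·(1 - 0.0888) = 310.
From dH/dt = 0: 0.00116·310 - 0.0831 = 0.0312C*, so C* = 0.276/0.0312 = 8.85.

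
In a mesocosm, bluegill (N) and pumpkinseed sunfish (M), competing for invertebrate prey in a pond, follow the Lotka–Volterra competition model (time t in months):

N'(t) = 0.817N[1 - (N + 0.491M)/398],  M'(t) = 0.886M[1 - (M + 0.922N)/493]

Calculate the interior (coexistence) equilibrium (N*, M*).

Setting both brackets to zero gives the nullclines N + 0.491M = 398 and 0.922N + M = 493.
Substituting M = 493 - 0.922N into the first: N(1 - 0.491·0.922) = 398 - 0.491·493.
So N* = 156/0.547 = 285, and then M* = 493 - 0.922·285 = 230.

N* ≈ 285, M* ≈ 230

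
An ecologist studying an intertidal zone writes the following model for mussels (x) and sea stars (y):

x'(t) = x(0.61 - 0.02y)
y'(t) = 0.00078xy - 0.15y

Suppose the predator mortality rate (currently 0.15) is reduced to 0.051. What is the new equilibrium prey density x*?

At the interior fixed point, setting dy/dt = 0 with y > 0 fixes x* = (predator death rate)/(xy coefficient) — independent of the other coefficients.
With the change, x* = 0.051/0.00078 = 65.4; it falls from 192.

x* ≈ 65.4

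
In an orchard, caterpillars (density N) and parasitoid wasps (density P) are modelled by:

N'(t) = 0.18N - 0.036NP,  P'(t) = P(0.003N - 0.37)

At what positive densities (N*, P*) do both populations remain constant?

Set dP/dt = 0 with P > 0: 0.003N - 0.37 = 0, so N* = 0.37/0.003 = 123.
Set dN/dt = 0 with N > 0: 0.18 - 0.036P = 0, so P* = 0.18/0.036 = 5.

N* ≈ 123, P* ≈ 5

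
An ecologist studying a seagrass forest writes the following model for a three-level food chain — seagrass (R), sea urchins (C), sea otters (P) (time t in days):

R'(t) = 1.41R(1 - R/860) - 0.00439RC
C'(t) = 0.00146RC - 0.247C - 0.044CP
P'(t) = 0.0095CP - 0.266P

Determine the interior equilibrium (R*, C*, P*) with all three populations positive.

R* ≈ 785, C* ≈ 28, P* ≈ 20.4

From dP/dt = 0: 0.0095C* = 0.266, so C* = 28.
From dR/dt = 0: 1.41(1 - R*/860) = 0.00439·28, giving R* = 860·(1 - 0.0872) = 785.
From dC/dt = 0: 0.00146·785 - 0.247 = 0.044P*, so P* = 0.899/0.044 = 20.4.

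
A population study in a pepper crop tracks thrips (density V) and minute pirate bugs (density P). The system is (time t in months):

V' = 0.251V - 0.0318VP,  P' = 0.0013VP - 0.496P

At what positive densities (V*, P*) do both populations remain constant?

Set dP/dt = 0 with P > 0: 0.0013V - 0.496 = 0, so V* = 0.496/0.0013 = 382.
Set dV/dt = 0 with V > 0: 0.251 - 0.0318P = 0, so P* = 0.251/0.0318 = 7.89.

V* ≈ 382, P* ≈ 7.89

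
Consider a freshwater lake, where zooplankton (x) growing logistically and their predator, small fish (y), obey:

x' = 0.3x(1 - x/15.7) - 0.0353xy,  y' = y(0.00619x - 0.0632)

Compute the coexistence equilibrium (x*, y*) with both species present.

From dy/dt = 0 with y > 0: 0.00619x* = 0.0632, so x* = 10.2.
Substitute into dx/dt = 0: 0.3(1 - 10.2/15.7) = 0.0353y*.
The bracket is 0.35, giving y* = 0.105/0.0353 = 2.97.

x* ≈ 10.2, y* ≈ 2.97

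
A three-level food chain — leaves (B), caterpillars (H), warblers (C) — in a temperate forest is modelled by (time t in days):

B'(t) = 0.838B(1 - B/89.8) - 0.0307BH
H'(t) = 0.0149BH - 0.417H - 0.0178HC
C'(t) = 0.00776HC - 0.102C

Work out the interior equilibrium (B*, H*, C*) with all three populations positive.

B* ≈ 46.6, H* ≈ 13.1, C* ≈ 15.5

From dC/dt = 0: 0.00776H* = 0.102, so H* = 13.1.
From dB/dt = 0: 0.838(1 - B*/89.8) = 0.0307·13.1, giving B* = 89.8·(1 - 0.482) = 46.6.
From dH/dt = 0: 0.0149·46.6 - 0.417 = 0.0178C*, so C* = 0.277/0.0178 = 15.5.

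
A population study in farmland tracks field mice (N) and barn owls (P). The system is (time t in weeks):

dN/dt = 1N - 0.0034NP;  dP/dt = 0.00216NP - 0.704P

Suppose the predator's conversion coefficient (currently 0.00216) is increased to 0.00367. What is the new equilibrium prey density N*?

At the interior fixed point, setting dP/dt = 0 with P > 0 fixes N* = (predator death rate)/(NP coefficient) — independent of the other coefficients.
With the change, N* = 0.704/0.00367 = 192; it falls from 326.

N* ≈ 192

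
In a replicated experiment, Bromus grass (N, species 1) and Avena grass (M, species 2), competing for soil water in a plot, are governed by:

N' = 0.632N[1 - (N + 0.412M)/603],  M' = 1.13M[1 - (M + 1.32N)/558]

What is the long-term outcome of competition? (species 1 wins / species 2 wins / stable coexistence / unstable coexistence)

species 1 excludes species 2

Compare the nullcline intercepts: K1/α12 = 603/0.412 = 1460 > K2 = 558; K2/α21 = 558/1.32 = 423 < K1 = 603.
Since the inequalities point opposite ways, species 1 can invade but species 2 cannot.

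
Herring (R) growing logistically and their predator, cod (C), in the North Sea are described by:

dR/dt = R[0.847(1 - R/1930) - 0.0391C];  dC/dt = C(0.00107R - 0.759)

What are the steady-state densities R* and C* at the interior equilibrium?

From dC/dt = 0 with C > 0: 0.00107R* = 0.759, so R* = 709.
Substitute into dR/dt = 0: 0.847(1 - 709/1930) = 0.0391C*.
The bracket is 0.632, giving C* = 0.536/0.0391 = 13.7.

R* ≈ 709, C* ≈ 13.7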